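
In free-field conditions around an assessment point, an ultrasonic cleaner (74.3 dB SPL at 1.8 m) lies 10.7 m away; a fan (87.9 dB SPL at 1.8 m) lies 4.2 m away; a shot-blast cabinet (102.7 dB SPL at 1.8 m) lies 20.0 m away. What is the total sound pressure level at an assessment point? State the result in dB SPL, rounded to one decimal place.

84.2 dB SPL

Apply inverse-square spreading to bring every level to the receiver, then sum 10^(L/10).
ultrasonic cleaner: 74.3 − 20·log₁₀(10.7/1.8) = 74.3 − 15.48 = 58.82 dB SPL.
fan: 87.9 − 20·log₁₀(4.2/1.8) = 87.9 − 7.36 = 80.54 dB SPL.
shot-blast cabinet: 102.7 − 20·log₁₀(20.0/1.8) = 102.7 − 20.92 = 81.78 dB SPL.
Σ 10^(L/10) = 2.648e+08 → L_total = 10·log₁₀(2.648e+08) = 84.23 dB SPL.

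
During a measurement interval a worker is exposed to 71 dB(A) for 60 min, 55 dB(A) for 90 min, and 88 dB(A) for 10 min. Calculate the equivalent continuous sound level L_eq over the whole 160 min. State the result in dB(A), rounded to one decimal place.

The energy average is taken in the linear domain: L_eq = 10·log₁₀[(Σ tᵢ·10^(Lᵢ/10))/T], T = 160 min.
Σ tᵢ·10^(Lᵢ/10) = 60·10^(71/10) + 90·10^(55/10) + 10·10^(88/10) = 7.093e+09.
L_eq = 10·log₁₀(7.093e+09/160) = 76.47 dB(A).

76.5 dB(A)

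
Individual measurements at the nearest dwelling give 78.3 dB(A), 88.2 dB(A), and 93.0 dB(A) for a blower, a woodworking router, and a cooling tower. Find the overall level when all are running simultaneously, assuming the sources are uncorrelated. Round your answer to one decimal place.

For uncorrelated sources the intensities add, so convert each level to linear form, sum, and take 10·log₁₀ of the total.
Σ 10^(L/10) = 10^(78.3/10) + 10^(88.2/10) + 10^(93.0/10) = 2.724e+09.
L_total = 10·log₁₀(2.724e+09) = 94.35 dB(A).

94.4 dB(A)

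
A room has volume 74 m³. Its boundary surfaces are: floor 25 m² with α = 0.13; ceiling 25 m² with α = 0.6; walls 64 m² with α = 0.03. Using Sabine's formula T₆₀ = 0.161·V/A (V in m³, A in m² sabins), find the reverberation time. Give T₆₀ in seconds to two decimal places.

0.59 s

Summing Sᵢαᵢ: 25·0.13 + 25·0.6 + 64·0.03 = 20.17 m².
T₆₀ = 0.161·V/A = 0.161·74/20.17 = 0.591 s.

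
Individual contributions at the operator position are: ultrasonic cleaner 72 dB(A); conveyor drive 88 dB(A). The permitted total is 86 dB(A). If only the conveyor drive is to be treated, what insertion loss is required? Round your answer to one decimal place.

2.2 dB

Fixed contribution from the other source: Σ 10^(L/10) = 10^(72/10) = 1.585e+07 (72.00 dB(A)).
To meet 86 dB(A) overall, the treated conveyor drive may contribute at most 10^(86/10) − 1.585e+07 = 3.823e+08, i.e. 85.82 dB(A).
Required insertion loss = 88 − 85.82 = 2.18 dB.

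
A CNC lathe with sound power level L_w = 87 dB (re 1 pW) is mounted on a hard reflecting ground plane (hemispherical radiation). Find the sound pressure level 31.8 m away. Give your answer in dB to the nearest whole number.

L_p = L_w − 10·log₁₀(2π·r²) with r = 31.8 m.
2π·r² = 6354 m², 10·log₁₀ of that is 38.030 dB.
L_p = 87 − 38.030 = 48.97 dB.

49 dB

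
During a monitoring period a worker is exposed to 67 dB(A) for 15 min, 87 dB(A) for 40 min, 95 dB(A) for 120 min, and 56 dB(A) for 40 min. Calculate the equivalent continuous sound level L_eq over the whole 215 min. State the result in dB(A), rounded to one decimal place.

92.7 dB(A)

The energy average is taken in the linear domain: L_eq = 10·log₁₀[(Σ tᵢ·10^(Lᵢ/10))/T], T = 215 min.
Σ tᵢ·10^(Lᵢ/10) = 15·10^(67/10) + 40·10^(87/10) + 120·10^(95/10) + 40·10^(56/10) = 3.996e+11.
L_eq = 10·log₁₀(3.996e+11/215) = 92.69 dB(A).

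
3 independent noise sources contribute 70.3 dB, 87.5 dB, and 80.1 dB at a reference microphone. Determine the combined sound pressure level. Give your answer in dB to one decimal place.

88.3 dB

Incoherent sources combine by intensity addition: L_total = 10·log₁₀(Σ 10^(L_i/10)).
Σ 10^(L/10) = 10^(70.3/10) + 10^(87.5/10) + 10^(80.1/10) = 6.754e+08.
L_total = 10·log₁₀(6.754e+08) = 88.30 dB.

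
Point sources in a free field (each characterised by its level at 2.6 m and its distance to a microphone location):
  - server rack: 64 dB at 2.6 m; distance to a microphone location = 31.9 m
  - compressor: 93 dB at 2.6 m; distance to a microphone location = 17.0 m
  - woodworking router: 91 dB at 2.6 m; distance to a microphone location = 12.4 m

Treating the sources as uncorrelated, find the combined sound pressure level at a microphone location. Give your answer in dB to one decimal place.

80.1 dB

Apply inverse-square spreading to bring every level to the receiver, then sum 10^(L/10).
server rack: 64 − 20·log₁₀(31.9/2.6) = 64 − 21.78 = 42.22 dB.
compressor: 93 − 20·log₁₀(17.0/2.6) = 93 − 16.31 = 76.69 dB.
woodworking router: 91 − 20·log₁₀(12.4/2.6) = 91 − 13.57 = 77.43 dB.
Σ 10^(L/10) = 1.020e+08 → L_total = 10·log₁₀(1.020e+08) = 80.09 dB.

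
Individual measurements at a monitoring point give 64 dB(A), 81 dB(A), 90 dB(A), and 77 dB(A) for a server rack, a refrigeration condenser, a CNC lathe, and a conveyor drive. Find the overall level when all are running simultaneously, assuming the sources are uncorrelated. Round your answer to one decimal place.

90.7 dB(A)

Incoherent sources combine by intensity addition: L_total = 10·log₁₀(Σ 10^(L_i/10)).
Σ 10^(L/10) = 10^(64/10) + 10^(81/10) + 10^(90/10) + 10^(77/10) = 1.179e+09.
L_total = 10·log₁₀(1.179e+09) = 90.71 dB(A).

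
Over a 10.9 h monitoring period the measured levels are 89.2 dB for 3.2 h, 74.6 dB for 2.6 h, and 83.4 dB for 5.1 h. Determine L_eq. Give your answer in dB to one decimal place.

85.5 dB

Weight each interval's intensity by its duration and average over T = 10.9 h:
Σ tᵢ·10^(Lᵢ/10) = 3.2·10^(89.2/10) + 2.6·10^(74.6/10) + 5.1·10^(83.4/10) = 3.852e+09.
L_eq = 10·log₁₀(3.852e+09/10.9) = 85.48 dB.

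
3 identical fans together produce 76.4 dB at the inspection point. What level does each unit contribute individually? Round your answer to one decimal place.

71.6 dB

Dividing the total intensity by 3 lowers the level by 10·log₁₀ 3 = 4.771 dB: L₁ = 76.4 − 4.771.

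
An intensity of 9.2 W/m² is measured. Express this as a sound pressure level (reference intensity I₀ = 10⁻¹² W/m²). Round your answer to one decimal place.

I/I₀ = 9.2/10⁻¹² = 9.2×10^12, and L = 10·log₁₀(I/I₀).
L = 10·(0.9638 + 12) = 129.64 dB.

129.6 dB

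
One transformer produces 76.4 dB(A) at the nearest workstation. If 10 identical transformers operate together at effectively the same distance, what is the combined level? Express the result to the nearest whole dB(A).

86 dB(A)

With 10 equal, uncorrelated contributions the intensity is 10× that of one unit, giving a rise of 10·log₁₀ 10.
L_total = 76.4 + 10·log₁₀(10) = 76.4 + 10.000 = 86.40 dB(A).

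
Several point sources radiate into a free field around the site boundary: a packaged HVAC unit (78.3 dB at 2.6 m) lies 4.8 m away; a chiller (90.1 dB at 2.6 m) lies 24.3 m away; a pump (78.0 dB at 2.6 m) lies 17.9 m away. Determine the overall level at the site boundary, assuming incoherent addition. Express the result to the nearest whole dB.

75 dB

Propagate each source to the receiver with L = L_ref − 20·log₁₀(r/r_ref), then add intensities.
packaged HVAC unit: 78.3 − 20·log₁₀(4.8/2.6) = 78.3 − 5.33 = 72.97 dB.
chiller: 90.1 − 20·log₁₀(24.3/2.6) = 90.1 − 19.41 = 70.69 dB.
pump: 78.0 − 20·log₁₀(17.9/2.6) = 78.0 − 16.76 = 61.24 dB.
Σ 10^(L/10) = 3.288e+07 → L_total = 10·log₁₀(3.288e+07) = 75.17 dB.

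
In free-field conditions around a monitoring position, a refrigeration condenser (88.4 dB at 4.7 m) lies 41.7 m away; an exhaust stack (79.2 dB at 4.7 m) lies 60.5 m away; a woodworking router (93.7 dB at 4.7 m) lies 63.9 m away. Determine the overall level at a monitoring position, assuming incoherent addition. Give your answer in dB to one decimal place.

First find each source's level at the receiver (point-source: −20·log₁₀(r/r_ref)), then combine on an intensity basis.
refrigeration condenser: 88.4 − 20·log₁₀(41.7/4.7) = 88.4 − 18.96 = 69.44 dB.
exhaust stack: 79.2 − 20·log₁₀(60.5/4.7) = 79.2 − 22.19 = 57.01 dB.
woodworking router: 93.7 − 20·log₁₀(63.9/4.7) = 93.7 − 22.67 = 71.03 dB.
Σ 10^(L/10) = 2.197e+07 → L_total = 10·log₁₀(2.197e+07) = 73.42 dB.

73.4 dB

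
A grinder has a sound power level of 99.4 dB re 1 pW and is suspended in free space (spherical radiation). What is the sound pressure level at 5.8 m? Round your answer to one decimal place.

L_p = L_w − 10·log₁₀(4π·r²) with r = 5.8 m.
4π·r² = 422.7 m², 10·log₁₀ of that is 26.261 dB.
L_p = 99.4 − 26.261 = 73.14 dB.

73.1 dB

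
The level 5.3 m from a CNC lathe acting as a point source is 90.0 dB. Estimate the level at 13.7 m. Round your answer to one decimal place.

Point-source attenuation: ΔL = 20·log₁₀(r₂/r₁) = 20·log₁₀(13.7/5.3) = 8.249 dB.
L₂ = 90.0 − 20·log₁₀(13.7/5.3) = 90.0 − 8.249 = 81.75 dB.

81.8 dB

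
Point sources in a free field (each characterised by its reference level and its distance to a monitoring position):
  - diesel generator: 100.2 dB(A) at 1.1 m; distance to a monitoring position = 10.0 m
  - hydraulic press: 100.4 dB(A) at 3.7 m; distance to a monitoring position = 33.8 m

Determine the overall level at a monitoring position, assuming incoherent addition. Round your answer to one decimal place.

Apply inverse-square spreading to bring every level to the receiver, then sum 10^(L/10).
diesel generator: 100.2 − 20·log₁₀(10.0/1.1) = 100.2 − 19.17 = 81.03 dB(A).
hydraulic press: 100.4 − 20·log₁₀(33.8/3.7) = 100.4 − 19.21 = 81.19 dB(A).
Σ 10^(L/10) = 2.581e+08 → L_total = 10·log₁₀(2.581e+08) = 84.12 dB(A).

84.1 dB(A)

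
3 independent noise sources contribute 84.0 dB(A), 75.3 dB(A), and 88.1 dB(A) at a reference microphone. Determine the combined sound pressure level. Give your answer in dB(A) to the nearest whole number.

For uncorrelated sources the intensities add, so convert each level to linear form, sum, and take 10·log₁₀ of the total.
Σ 10^(L/10) = 10^(84.0/10) + 10^(75.3/10) + 10^(88.1/10) = 9.307e+08.
L_total = 10·log₁₀(9.307e+08) = 89.69 dB(A).

90 dB(A)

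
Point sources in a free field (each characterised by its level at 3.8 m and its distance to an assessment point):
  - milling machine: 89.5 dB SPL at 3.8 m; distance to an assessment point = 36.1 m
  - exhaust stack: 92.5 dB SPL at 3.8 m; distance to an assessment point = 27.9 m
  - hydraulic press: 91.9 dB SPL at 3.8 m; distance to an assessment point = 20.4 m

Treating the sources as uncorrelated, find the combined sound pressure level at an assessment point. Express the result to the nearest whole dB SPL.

First find each source's level at the receiver (point-source: −20·log₁₀(r/r_ref)), then combine on an intensity basis.
milling machine: 89.5 − 20·log₁₀(36.1/3.8) = 89.5 − 19.55 = 69.95 dB SPL.
exhaust stack: 92.5 − 20·log₁₀(27.9/3.8) = 92.5 − 17.32 = 75.18 dB SPL.
hydraulic press: 91.9 − 20·log₁₀(20.4/3.8) = 91.9 − 14.60 = 77.30 dB SPL.
Σ 10^(L/10) = 9.660e+07 → L_total = 10·log₁₀(9.660e+07) = 79.85 dB SPL.

80 dB SPL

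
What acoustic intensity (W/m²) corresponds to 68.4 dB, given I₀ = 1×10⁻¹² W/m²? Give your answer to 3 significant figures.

I/I₀ = 10^(68.4/10) = 6.918e+06, so I = 6.918e+06 × 10⁻¹² W/m².

6.92e-06 W/m²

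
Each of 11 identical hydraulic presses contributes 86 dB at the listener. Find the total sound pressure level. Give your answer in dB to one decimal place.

With 11 equal, uncorrelated contributions the intensity is 11× that of one unit, giving a rise of 10·log₁₀ 11.
L_total = 86 + 10·log₁₀(11) = 86 + 10.414 = 96.41 dB.

96.4 dB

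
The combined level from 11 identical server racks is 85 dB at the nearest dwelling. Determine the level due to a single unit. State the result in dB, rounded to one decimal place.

Dividing the total intensity by 11 lowers the level by 10·log₁₀ 11 = 10.414 dB: L₁ = 85 − 10.414.

74.6 dB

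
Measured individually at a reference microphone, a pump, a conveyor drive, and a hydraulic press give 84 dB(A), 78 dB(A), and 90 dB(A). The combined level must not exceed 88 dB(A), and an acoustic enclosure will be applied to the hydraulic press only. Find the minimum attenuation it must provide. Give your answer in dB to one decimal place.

Everything except the hydraulic press sums to 10^(84/10) + 10^(78/10) = 3.143e+08 in linear terms, 84.97 dB(A).
To meet 88 dB(A) overall, the treated hydraulic press may contribute at most 10^(88/10) − 3.143e+08 = 3.167e+08, i.e. 85.01 dB(A).
So the hydraulic press must be reduced from 90 to 85.01 dB(A): IL = 4.99 dB.

5.0 dB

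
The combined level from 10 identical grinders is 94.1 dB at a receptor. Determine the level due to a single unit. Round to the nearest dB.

84 dB

Dividing the total intensity by 10 lowers the level by 10·log₁₀ 10 = 10.000 dB: L₁ = 94.1 − 10.000.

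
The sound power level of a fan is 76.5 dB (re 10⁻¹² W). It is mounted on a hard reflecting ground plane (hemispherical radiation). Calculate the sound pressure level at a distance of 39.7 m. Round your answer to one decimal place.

L_p = L_w − 10·log₁₀(2π·r²) with r = 39.7 m.
2π·r² = 9903 m², 10·log₁₀ of that is 39.958 dB.
L_p = 76.5 − 39.958 = 36.54 dB.

36.5 dB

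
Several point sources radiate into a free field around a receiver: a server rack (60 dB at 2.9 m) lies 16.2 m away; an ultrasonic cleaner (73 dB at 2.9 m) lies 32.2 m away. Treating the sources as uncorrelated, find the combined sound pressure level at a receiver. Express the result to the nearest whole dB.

Propagate each source to the receiver with L = L_ref − 20·log₁₀(r/r_ref), then add intensities.
server rack: 60 − 20·log₁₀(16.2/2.9) = 60 − 14.94 = 45.06 dB.
ultrasonic cleaner: 73 − 20·log₁₀(32.2/2.9) = 73 − 20.91 = 52.09 dB.
Σ 10^(L/10) = 1.939e+05 → L_total = 10·log₁₀(1.939e+05) = 52.88 dB.

53 dB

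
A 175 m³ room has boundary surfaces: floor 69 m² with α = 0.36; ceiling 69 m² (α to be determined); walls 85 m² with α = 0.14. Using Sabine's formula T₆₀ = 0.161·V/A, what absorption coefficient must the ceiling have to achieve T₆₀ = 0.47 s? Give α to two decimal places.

A = 0.161·V/T₆₀ = 0.161·175/0.47 = 59.95 m² sabins.
Absorption from the other surfaces = 69·0.36 + 85·0.14 = 36.74 m², so the ceiling must supply 23.21 m² over 69 m².
α = 23.21/69 = 0.336.

0.34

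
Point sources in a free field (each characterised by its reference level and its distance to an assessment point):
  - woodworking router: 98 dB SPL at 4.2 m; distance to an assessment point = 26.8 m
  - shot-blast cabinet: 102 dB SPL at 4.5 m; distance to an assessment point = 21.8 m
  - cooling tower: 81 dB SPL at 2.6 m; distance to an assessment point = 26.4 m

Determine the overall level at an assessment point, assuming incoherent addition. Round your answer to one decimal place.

89.2 dB SPL

First find each source's level at the receiver (point-source: −20·log₁₀(r/r_ref)), then combine on an intensity basis.
woodworking router: 98 − 20·log₁₀(26.8/4.2) = 98 − 16.10 = 81.90 dB SPL.
shot-blast cabinet: 102 − 20·log₁₀(21.8/4.5) = 102 − 13.70 = 88.30 dB SPL.
cooling tower: 81 − 20·log₁₀(26.4/2.6) = 81 − 20.13 = 60.87 dB SPL.
Σ 10^(L/10) = 8.315e+08 → L_total = 10·log₁₀(8.315e+08) = 89.20 dB SPL.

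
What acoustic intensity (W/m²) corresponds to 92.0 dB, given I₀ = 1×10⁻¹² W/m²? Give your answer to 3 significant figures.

0.00158 W/m²

I/I₀ = 10^(92.0/10) = 1.585e+09, so I = 1.585e+09 × 10⁻¹² W/m².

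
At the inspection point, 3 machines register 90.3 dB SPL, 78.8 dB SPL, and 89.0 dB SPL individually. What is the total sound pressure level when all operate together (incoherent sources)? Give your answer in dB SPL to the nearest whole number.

93 dB SPL

For uncorrelated sources the intensities add, so convert each level to linear form, sum, and take 10·log₁₀ of the total.
Σ 10^(L/10) = 10^(90.3/10) + 10^(78.8/10) + 10^(89.0/10) = 1.942e+09.
L_total = 10·log₁₀(1.942e+09) = 92.88 dB SPL.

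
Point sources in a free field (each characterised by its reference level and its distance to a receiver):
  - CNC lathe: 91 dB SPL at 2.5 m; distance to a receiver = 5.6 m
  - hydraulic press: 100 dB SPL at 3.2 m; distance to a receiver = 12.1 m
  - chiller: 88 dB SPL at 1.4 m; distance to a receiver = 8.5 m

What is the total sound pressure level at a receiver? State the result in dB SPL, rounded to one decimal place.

89.9 dB SPL

Propagate each source to the receiver with L = L_ref − 20·log₁₀(r/r_ref), then add intensities.
CNC lathe: 91 − 20·log₁₀(5.6/2.5) = 91 − 7.00 = 84.00 dB SPL.
hydraulic press: 100 − 20·log₁₀(12.1/3.2) = 100 − 11.55 = 88.45 dB SPL.
chiller: 88 − 20·log₁₀(8.5/1.4) = 88 − 15.67 = 72.33 dB SPL.
Σ 10^(L/10) = 9.674e+08 → L_total = 10·log₁₀(9.674e+08) = 89.86 dB SPL.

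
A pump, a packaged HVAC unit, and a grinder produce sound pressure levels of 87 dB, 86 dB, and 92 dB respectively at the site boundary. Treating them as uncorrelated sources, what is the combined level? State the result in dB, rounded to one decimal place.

94.0 dB

Incoherent sources combine by intensity addition: L_total = 10·log₁₀(Σ 10^(L_i/10)).
Σ 10^(L/10) = 10^(87/10) + 10^(86/10) + 10^(92/10) = 2.484e+09.
L_total = 10·log₁₀(2.484e+09) = 93.95 dB.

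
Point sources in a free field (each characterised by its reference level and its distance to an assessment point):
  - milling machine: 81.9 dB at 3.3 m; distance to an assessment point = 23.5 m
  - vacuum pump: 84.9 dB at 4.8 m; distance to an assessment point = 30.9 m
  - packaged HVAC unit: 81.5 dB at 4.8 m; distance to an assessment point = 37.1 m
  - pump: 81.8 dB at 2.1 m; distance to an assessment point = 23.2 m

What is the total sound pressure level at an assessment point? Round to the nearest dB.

Apply inverse-square spreading to bring every level to the receiver, then sum 10^(L/10).
milling machine: 81.9 − 20·log₁₀(23.5/3.3) = 81.9 − 17.05 = 64.85 dB.
vacuum pump: 84.9 − 20·log₁₀(30.9/4.8) = 84.9 − 16.17 = 68.73 dB.
packaged HVAC unit: 81.5 − 20·log₁₀(37.1/4.8) = 81.5 − 17.76 = 63.74 dB.
pump: 81.8 − 20·log₁₀(23.2/2.1) = 81.8 − 20.87 = 60.93 dB.
Σ 10^(L/10) = 1.412e+07 → L_total = 10·log₁₀(1.412e+07) = 71.50 dB.

71 dB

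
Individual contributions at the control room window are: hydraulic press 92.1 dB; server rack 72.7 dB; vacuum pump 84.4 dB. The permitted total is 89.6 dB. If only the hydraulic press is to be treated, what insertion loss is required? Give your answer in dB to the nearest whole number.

4 dB

Fixed contribution from the other sources: Σ 10^(L/10) = 10^(72.7/10) + 10^(84.4/10) = 2.940e+08 (84.68 dB).
The limit corresponds to 10^(89.6/10) = 9.120e+08; subtracting the fixed part leaves 6.180e+08 for the hydraulic press, i.e. 87.91 dB.
So the hydraulic press must be reduced from 92.1 to 87.91 dB: IL = 4.19 dB.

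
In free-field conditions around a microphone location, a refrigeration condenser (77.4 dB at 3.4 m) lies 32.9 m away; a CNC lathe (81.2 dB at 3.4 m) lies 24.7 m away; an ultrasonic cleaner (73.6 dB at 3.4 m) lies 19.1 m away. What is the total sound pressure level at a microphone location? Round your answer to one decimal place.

65.8 dB

First find each source's level at the receiver (point-source: −20·log₁₀(r/r_ref)), then combine on an intensity basis.
refrigeration condenser: 77.4 − 20·log₁₀(32.9/3.4) = 77.4 − 19.71 = 57.69 dB.
CNC lathe: 81.2 − 20·log₁₀(24.7/3.4) = 81.2 − 17.22 = 63.98 dB.
ultrasonic cleaner: 73.6 − 20·log₁₀(19.1/3.4) = 73.6 − 14.99 = 58.61 dB.
Σ 10^(L/10) = 3.811e+06 → L_total = 10·log₁₀(3.811e+06) = 65.81 dB.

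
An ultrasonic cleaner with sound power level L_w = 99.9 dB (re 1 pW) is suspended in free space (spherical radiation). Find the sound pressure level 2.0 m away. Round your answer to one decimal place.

The power spreads over a sphere of area 4π·r², so L_p = L_w − 10·log₁₀(4π·r²).
4π·r² = 50.27 m², 10·log₁₀ of that is 17.013 dB.
L_p = 99.9 − 17.013 = 82.89 dB.

82.9 dB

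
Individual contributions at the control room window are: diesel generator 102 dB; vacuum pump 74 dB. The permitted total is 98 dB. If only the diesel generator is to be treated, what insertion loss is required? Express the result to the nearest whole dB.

4 dB

Everything except the diesel generator sums to 10^(74/10) = 2.512e+07 in linear terms, 74.00 dB.
To meet 98 dB overall, the treated diesel generator may contribute at most 10^(98/10) − 2.512e+07 = 6.284e+09, i.e. 97.98 dB.
So the diesel generator must be reduced from 102 to 97.98 dB: IL = 4.02 dB.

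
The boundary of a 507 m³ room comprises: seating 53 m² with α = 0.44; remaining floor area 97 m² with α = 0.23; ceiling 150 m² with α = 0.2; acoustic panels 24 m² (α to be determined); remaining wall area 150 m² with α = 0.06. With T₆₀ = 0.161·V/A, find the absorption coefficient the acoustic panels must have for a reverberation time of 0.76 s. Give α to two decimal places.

From T₆₀ = 0.161·V/A, the target T₆₀ = 0.76 s needs A = 0.161·507/0.76 = 107.40 m².
Absorption from the other surfaces = 53·0.44 + 97·0.23 + 150·0.2 + 150·0.06 = 84.63 m², so the acoustic panels must supply 22.77 m² over 24 m².
α = 22.77/24 = 0.949.

0.95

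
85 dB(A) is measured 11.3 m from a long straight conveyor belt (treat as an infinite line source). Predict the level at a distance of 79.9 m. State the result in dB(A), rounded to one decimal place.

76.5 dB(A)

For a line source, L₂ = L₁ − 10·log₁₀(r₂/r₁).
L₂ = 85 − 10·log₁₀(79.9/11.3) = 85 − 8.495 = 76.51 dB(A).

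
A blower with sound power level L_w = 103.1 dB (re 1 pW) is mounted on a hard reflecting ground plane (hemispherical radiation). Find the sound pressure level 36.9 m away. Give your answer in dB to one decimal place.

L_p = L_w − 10·log₁₀(2π·r²) with r = 36.9 m.
2π·r² = 8555 m², 10·log₁₀ of that is 39.322 dB.
L_p = 103.1 − 39.322 = 63.78 dB.

63.8 dB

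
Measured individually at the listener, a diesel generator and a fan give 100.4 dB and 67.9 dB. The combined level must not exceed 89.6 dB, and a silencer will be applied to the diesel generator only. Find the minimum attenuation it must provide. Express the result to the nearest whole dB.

Fixed contribution from the other source: Σ 10^(L/10) = 10^(67.9/10) = 6.166e+06 (67.90 dB).
The limit corresponds to 10^(89.6/10) = 9.120e+08; subtracting the fixed part leaves 9.058e+08 for the diesel generator, i.e. 89.57 dB.
So the diesel generator must be reduced from 100.4 to 89.57 dB: IL = 10.83 dB.

11 dB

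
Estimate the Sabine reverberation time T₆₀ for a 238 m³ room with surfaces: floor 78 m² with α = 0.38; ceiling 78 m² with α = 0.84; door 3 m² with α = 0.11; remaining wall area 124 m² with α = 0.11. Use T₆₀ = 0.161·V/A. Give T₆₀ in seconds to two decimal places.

Summing Sᵢαᵢ: 78·0.38 + 78·0.84 + 3·0.11 + 124·0.11 = 109.13 m².
T₆₀ = 0.161·V/A = 0.161·238/109.13 = 0.351 s.

0.35 s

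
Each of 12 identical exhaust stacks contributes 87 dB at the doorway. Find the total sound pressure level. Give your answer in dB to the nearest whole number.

98 dB

With 12 equal, uncorrelated contributions the intensity is 12× that of one unit, giving a rise of 10·log₁₀ 12.
L_total = 87 + 10·log₁₀(12) = 87 + 10.792 = 97.79 dB.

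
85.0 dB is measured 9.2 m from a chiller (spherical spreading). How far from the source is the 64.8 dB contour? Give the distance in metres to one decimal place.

Point-source spreading drops the level by 20·log₁₀(r₂/r₁); inverting, r₂/r₁ = 10^(ΔL/20).
r₂ = 9.2·10^((85.0−64.8)/20) = 9.2·10^(20.2/20) = 94.14 m.

94.1 m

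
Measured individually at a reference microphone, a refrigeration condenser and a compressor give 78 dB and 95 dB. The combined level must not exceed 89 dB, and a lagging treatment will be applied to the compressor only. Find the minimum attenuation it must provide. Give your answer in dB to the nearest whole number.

The untreated sources together contribute 10^(78/10) = 6.310e+07, i.e. 78.00 dB.
To meet 89 dB overall, the treated compressor may contribute at most 10^(89/10) − 6.310e+07 = 7.312e+08, i.e. 88.64 dB.
Required insertion loss = 95 − 88.64 = 6.36 dB.

6 dB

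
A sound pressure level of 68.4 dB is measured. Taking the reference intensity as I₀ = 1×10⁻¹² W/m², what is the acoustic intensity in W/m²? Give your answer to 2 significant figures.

L = 10·log₁₀(I/I₀) ⇒ I = I₀·10^(L/10) = 10⁻¹² × 10^6.84.

6.9e-06 W/m²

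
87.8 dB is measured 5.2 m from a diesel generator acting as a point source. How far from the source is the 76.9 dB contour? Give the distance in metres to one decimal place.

18.2 m

The 10.9 dB drop corresponds to a distance ratio of 10^(10.9/20) for a point source.
r₂ = 5.2·10^((87.8−76.9)/20) = 5.2·10^(10.9/20) = 18.24 m.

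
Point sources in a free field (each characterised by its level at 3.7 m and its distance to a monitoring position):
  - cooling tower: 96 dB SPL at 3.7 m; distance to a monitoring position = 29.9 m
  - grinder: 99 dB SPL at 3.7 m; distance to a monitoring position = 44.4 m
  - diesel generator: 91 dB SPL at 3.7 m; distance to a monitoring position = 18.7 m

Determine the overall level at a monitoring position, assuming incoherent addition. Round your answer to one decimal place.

82.2 dB SPL

Apply inverse-square spreading to bring every level to the receiver, then sum 10^(L/10).
cooling tower: 96 − 20·log₁₀(29.9/3.7) = 96 − 18.15 = 77.85 dB SPL.
grinder: 99 − 20·log₁₀(44.4/3.7) = 99 − 21.58 = 77.42 dB SPL.
diesel generator: 91 − 20·log₁₀(18.7/3.7) = 91 − 14.07 = 76.93 dB SPL.
Σ 10^(L/10) = 1.654e+08 → L_total = 10·log₁₀(1.654e+08) = 82.19 dB SPL.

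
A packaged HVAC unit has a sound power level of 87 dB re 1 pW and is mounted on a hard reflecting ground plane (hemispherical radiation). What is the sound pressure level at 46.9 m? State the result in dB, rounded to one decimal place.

Free-field hemispherical radiation: L_p = L_w − 10·log₁₀(2π·r²), r = 46.9 m.
2π·r² = 1.382e+04 m², 10·log₁₀ of that is 41.405 dB.
L_p = 87 − 41.405 = 45.59 dB.

45.6 dB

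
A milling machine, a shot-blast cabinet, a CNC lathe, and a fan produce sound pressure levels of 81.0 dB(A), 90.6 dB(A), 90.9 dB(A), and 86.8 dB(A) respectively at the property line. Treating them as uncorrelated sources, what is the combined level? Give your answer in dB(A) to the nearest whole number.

95 dB(A)

Incoherent sources combine by intensity addition: L_total = 10·log₁₀(Σ 10^(L_i/10)).
Σ 10^(L/10) = 10^(81.0/10) + 10^(90.6/10) + 10^(90.9/10) + 10^(86.8/10) = 2.983e+09.
L_total = 10·log₁₀(2.983e+09) = 94.75 dB(A).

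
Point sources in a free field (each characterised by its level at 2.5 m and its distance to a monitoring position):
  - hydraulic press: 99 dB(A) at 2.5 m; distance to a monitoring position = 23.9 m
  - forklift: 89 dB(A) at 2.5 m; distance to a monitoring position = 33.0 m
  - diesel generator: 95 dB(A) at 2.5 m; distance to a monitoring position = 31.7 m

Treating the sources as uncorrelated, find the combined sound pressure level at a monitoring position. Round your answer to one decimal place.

80.5 dB(A)

Propagate each source to the receiver with L = L_ref − 20·log₁₀(r/r_ref), then add intensities.
hydraulic press: 99 − 20·log₁₀(23.9/2.5) = 99 − 19.61 = 79.39 dB(A).
forklift: 89 − 20·log₁₀(33.0/2.5) = 89 − 22.41 = 66.59 dB(A).
diesel generator: 95 − 20·log₁₀(31.7/2.5) = 95 − 22.06 = 72.94 dB(A).
Σ 10^(L/10) = 1.111e+08 → L_total = 10·log₁₀(1.111e+08) = 80.46 dB(A).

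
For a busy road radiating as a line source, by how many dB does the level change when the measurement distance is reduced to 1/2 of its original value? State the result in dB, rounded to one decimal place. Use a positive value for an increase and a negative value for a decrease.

With cylindrical spreading the level changes by −10·log₁₀(r₂/r₁).
ΔL = −10·log₁₀(0.5) = +3.01 dB.

+3.0 dB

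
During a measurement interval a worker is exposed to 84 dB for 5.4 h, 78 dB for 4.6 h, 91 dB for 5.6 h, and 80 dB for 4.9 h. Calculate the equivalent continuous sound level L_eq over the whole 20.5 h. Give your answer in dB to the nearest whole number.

The energy average is taken in the linear domain: L_eq = 10·log₁₀[(Σ tᵢ·10^(Lᵢ/10))/T], T = 20.5 h.
Σ tᵢ·10^(Lᵢ/10) = 5.4·10^(84/10) + 4.6·10^(78/10) + 5.6·10^(91/10) + 4.9·10^(80/10) = 9.187e+09.
L_eq = 10·log₁₀(9.187e+09/20.5) = 86.51 dB.

87 dB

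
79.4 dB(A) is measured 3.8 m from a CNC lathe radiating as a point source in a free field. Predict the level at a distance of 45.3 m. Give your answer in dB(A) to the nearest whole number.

For a point source, L₂ = L₁ − 20·log₁₀(r₂/r₁).
L₂ = 79.4 − 20·log₁₀(45.3/3.8) = 79.4 − 21.526 = 57.87 dB(A).

58 dB(A)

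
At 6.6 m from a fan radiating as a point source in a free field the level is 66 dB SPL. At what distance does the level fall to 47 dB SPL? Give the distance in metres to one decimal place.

58.8 m

The 19.0 dB drop corresponds to a distance ratio of 10^(19.0/20) for a point source.
r₂ = 6.6·10^((66−47)/20) = 6.6·10^(19.0/20) = 58.82 m.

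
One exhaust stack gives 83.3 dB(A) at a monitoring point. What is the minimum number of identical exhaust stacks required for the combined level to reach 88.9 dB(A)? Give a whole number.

Need L₁ + 10·log₁₀ N ≥ 88.9, i.e. log₁₀ N ≥ 0.56.
N ≥ 10^(5.6/10) = 3.631, so N = 4.

4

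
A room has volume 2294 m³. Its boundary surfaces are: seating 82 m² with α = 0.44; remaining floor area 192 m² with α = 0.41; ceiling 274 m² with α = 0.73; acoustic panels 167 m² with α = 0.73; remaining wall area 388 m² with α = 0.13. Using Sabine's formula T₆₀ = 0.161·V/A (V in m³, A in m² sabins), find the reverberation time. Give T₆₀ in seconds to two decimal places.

Summing Sᵢαᵢ: 82·0.44 + 192·0.41 + 274·0.73 + 167·0.73 + 388·0.13 = 487.17 m².
T₆₀ = 0.161·V/A = 0.161·2294/487.17 = 0.758 s.

0.76 s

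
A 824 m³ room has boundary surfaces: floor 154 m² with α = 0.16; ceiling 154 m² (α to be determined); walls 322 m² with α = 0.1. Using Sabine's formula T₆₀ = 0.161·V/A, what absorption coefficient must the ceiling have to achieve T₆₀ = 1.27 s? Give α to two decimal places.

0.31

A = 0.161·V/T₆₀ = 0.161·824/1.27 = 104.46 m² sabins.
Absorption from the other surfaces = 154·0.16 + 322·0.1 = 56.84 m², so the ceiling must supply 47.62 m² over 154 m².
α = 47.62/154 = 0.309.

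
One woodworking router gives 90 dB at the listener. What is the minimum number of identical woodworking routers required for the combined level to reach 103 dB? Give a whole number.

Need L₁ + 10·log₁₀ N ≥ 103, i.e. log₁₀ N ≥ 1.30.
N ≥ 10^(13.0/10) = 19.953, so N = 20.

20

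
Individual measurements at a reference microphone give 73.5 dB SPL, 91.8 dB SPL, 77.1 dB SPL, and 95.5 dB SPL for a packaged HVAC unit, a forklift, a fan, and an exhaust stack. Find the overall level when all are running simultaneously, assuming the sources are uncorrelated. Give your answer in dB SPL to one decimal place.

97.1 dB SPL

Incoherent sources combine by intensity addition: L_total = 10·log₁₀(Σ 10^(L_i/10)).
Σ 10^(L/10) = 10^(73.5/10) + 10^(91.8/10) + 10^(77.1/10) + 10^(95.5/10) = 5.135e+09.
L_total = 10·log₁₀(5.135e+09) = 97.11 dB SPL.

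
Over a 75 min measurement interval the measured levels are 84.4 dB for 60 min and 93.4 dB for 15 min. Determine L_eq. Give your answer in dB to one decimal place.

Weight each interval's intensity by its duration and average over T = 75 min:
Σ tᵢ·10^(Lᵢ/10) = 60·10^(84.4/10) + 15·10^(93.4/10) = 4.934e+10.
L_eq = 10·log₁₀(4.934e+10/75) = 88.18 dB.

88.2 dB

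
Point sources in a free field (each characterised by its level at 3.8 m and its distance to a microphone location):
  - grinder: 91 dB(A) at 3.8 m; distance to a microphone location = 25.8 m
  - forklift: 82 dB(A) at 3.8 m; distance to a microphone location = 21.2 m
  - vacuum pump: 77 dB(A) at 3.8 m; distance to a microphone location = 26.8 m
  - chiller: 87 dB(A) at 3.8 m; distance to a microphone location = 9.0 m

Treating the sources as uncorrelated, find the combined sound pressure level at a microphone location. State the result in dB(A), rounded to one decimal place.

Apply inverse-square spreading to bring every level to the receiver, then sum 10^(L/10).
grinder: 91 − 20·log₁₀(25.8/3.8) = 91 − 16.64 = 74.36 dB(A).
forklift: 82 − 20·log₁₀(21.2/3.8) = 82 − 14.93 = 67.07 dB(A).
vacuum pump: 77 − 20·log₁₀(26.8/3.8) = 77 − 16.97 = 60.03 dB(A).
chiller: 87 − 20·log₁₀(9.0/3.8) = 87 − 7.49 = 79.51 dB(A).
Σ 10^(L/10) = 1.228e+08 → L_total = 10·log₁₀(1.228e+08) = 80.89 dB(A).

80.9 dB(A)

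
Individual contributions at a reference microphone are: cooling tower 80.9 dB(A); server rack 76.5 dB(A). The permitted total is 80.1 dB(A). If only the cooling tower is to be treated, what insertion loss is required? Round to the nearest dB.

The untreated sources together contribute 10^(76.5/10) = 4.467e+07, i.e. 76.50 dB(A).
The limit corresponds to 10^(80.1/10) = 1.023e+08; subtracting the fixed part leaves 5.766e+07 for the cooling tower, i.e. 77.61 dB(A).
So the cooling tower must be reduced from 80.9 to 77.61 dB(A): IL = 3.29 dB.

3 dB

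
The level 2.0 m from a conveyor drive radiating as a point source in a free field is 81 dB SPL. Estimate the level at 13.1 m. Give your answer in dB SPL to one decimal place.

64.7 dB SPL

Spherical spreading from a point source gives a 20·log₁₀(r₂/r₁) drop.
L₂ = 81 − 20·log₁₀(13.1/2.0) = 81 − 16.325 = 64.68 dB SPL.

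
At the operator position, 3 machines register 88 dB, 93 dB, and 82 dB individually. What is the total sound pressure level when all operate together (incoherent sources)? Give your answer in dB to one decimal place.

Incoherent sources combine by intensity addition: L_total = 10·log₁₀(Σ 10^(L_i/10)).
Σ 10^(L/10) = 10^(88/10) + 10^(93/10) + 10^(82/10) = 2.785e+09.
L_total = 10·log₁₀(2.785e+09) = 94.45 dB.

94.4 dB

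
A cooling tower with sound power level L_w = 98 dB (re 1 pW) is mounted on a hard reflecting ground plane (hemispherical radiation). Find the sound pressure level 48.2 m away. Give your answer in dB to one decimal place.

L_p = L_w − 10·log₁₀(2π·r²) with r = 48.2 m.
2π·r² = 1.46e+04 m², 10·log₁₀ of that is 41.643 dB.
L_p = 98 − 41.643 = 56.36 dB.

56.4 dB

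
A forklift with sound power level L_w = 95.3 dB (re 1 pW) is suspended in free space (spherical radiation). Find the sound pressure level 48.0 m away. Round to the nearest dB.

Free-field spherical radiation: L_p = L_w − 10·log₁₀(4π·r²), r = 48.0 m.
4π·r² = 2.895e+04 m², 10·log₁₀ of that is 44.617 dB.
L_p = 95.3 − 44.617 = 50.68 dB.

51 dB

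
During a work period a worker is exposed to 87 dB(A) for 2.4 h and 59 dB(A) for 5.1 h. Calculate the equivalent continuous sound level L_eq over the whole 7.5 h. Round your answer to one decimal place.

82.1 dB(A)

L_eq = 10·log₁₀[(1/T)·Σ tᵢ·10^(Lᵢ/10)] with T = 7.5 h.
Σ tᵢ·10^(Lᵢ/10) = 2.4·10^(87/10) + 5.1·10^(59/10) = 1.207e+09.
L_eq = 10·log₁₀(1.207e+09/7.5) = 82.07 dB(A).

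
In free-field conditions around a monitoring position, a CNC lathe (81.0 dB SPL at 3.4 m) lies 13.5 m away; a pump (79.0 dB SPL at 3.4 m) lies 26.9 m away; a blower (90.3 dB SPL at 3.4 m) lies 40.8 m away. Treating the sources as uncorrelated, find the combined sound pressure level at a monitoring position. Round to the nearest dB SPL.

First find each source's level at the receiver (point-source: −20·log₁₀(r/r_ref)), then combine on an intensity basis.
CNC lathe: 81.0 − 20·log₁₀(13.5/3.4) = 81.0 − 11.98 = 69.02 dB SPL.
pump: 79.0 − 20·log₁₀(26.9/3.4) = 79.0 − 17.97 = 61.03 dB SPL.
blower: 90.3 − 20·log₁₀(40.8/3.4) = 90.3 − 21.58 = 68.72 dB SPL.
Σ 10^(L/10) = 1.670e+07 → L_total = 10·log₁₀(1.670e+07) = 72.23 dB SPL.

72 dB SPL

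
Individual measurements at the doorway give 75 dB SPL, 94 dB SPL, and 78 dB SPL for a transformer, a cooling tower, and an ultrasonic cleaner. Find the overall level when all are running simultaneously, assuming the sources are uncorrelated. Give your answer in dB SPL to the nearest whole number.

94 dB SPL

For uncorrelated sources the intensities add, so convert each level to linear form, sum, and take 10·log₁₀ of the total.
Σ 10^(L/10) = 10^(75/10) + 10^(94/10) + 10^(78/10) = 2.607e+09.
L_total = 10·log₁₀(2.607e+09) = 94.16 dB SPL.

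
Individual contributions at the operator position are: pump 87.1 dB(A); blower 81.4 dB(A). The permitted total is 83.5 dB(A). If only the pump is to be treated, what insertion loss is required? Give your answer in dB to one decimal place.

The untreated sources together contribute 10^(81.4/10) = 1.380e+08, i.e. 81.40 dB(A).
To meet 83.5 dB(A) overall, the treated pump may contribute at most 10^(83.5/10) − 1.380e+08 = 8.583e+07, i.e. 79.34 dB(A).
So the pump must be reduced from 87.1 to 79.34 dB(A): IL = 7.76 dB.

7.8 dB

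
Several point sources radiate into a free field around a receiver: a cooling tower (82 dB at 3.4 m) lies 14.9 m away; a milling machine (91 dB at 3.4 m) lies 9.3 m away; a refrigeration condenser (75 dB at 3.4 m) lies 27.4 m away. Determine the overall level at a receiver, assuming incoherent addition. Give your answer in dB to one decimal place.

Propagate each source to the receiver with L = L_ref − 20·log₁₀(r/r_ref), then add intensities.
cooling tower: 82 − 20·log₁₀(14.9/3.4) = 82 − 12.83 = 69.17 dB.
milling machine: 91 − 20·log₁₀(9.3/3.4) = 91 − 8.74 = 82.26 dB.
refrigeration condenser: 75 − 20·log₁₀(27.4/3.4) = 75 − 18.13 = 56.87 dB.
Σ 10^(L/10) = 1.770e+08 → L_total = 10·log₁₀(1.770e+08) = 82.48 dB.

82.5 dB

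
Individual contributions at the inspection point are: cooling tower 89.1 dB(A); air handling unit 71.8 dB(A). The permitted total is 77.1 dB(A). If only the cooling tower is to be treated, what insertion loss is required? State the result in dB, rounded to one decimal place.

13.5 dB

Everything except the cooling tower sums to 10^(71.8/10) = 1.514e+07 in linear terms, 71.80 dB(A).
To meet 77.1 dB(A) overall, the treated cooling tower may contribute at most 10^(77.1/10) − 1.514e+07 = 3.615e+07, i.e. 75.58 dB(A).
So the cooling tower must be reduced from 89.1 to 75.58 dB(A): IL = 13.52 dB.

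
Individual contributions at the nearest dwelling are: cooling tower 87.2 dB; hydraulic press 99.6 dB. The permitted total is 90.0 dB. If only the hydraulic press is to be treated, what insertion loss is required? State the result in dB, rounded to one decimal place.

12.8 dB

Fixed contribution from the other source: Σ 10^(L/10) = 10^(87.2/10) = 5.248e+08 (87.20 dB).
The limit corresponds to 10^(90.0/10) = 1.000e+09; subtracting the fixed part leaves 4.752e+08 for the hydraulic press, i.e. 86.77 dB.
Required insertion loss = 99.6 − 86.77 = 12.83 dB.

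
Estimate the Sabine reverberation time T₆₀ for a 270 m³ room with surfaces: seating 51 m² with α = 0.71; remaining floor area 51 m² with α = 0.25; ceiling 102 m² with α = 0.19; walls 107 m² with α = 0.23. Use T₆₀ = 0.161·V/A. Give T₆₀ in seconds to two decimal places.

Summing Sᵢαᵢ: 51·0.71 + 51·0.25 + 102·0.19 + 107·0.23 = 92.95 m².
T₆₀ = 0.161 × 270 / 92.95 = 0.468 s.

0.47 s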